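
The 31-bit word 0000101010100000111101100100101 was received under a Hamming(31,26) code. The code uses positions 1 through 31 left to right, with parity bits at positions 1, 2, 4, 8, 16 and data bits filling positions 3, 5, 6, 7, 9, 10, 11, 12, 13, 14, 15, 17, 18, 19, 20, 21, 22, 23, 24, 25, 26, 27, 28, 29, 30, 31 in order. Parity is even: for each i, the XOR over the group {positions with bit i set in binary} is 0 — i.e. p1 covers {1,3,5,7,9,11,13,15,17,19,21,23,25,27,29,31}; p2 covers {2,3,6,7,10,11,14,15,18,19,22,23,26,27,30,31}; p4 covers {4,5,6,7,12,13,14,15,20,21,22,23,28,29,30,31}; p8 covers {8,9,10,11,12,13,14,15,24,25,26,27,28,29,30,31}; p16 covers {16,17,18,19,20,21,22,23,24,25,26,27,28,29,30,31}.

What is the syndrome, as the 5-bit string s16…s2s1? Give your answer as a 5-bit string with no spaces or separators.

11101

s1 (pos 1,3,5,7,9,11,13,15,17,19,21,23,25,27,29,31): 0⊕0⊕1⊕1⊕1⊕1⊕0⊕0⊕1⊕1⊕0⊕1⊕0⊕0⊕1⊕1 = 1
s2 (pos 2,3,6,7,10,11,14,15,18,19,22,23,26,27,30,31): 0⊕0⊕0⊕1⊕0⊕1⊕0⊕0⊕1⊕1⊕1⊕1⊕1⊕0⊕0⊕1 = 0
s4 (pos 4,5,6,7,12,13,14,15,20,21,22,23,28,29,30,31): 0⊕1⊕0⊕1⊕0⊕0⊕0⊕0⊕1⊕0⊕1⊕1⊕0⊕1⊕0⊕1 = 1
s8 (pos 8,9,10,11,12,13,14,15,24,25,26,27,28,29,30,31): 0⊕1⊕0⊕1⊕0⊕0⊕0⊕0⊕0⊕0⊕1⊕0⊕0⊕1⊕0⊕1 = 1
s16 (pos 16,17,18,19,20,21,22,23,24,25,26,27,28,29,30,31): 0⊕1⊕1⊕1⊕1⊕0⊕1⊕1⊕0⊕0⊕1⊕0⊕0⊕1⊕0⊕1 = 1
Syndrome s16…s1 = 11101 → error at position 29.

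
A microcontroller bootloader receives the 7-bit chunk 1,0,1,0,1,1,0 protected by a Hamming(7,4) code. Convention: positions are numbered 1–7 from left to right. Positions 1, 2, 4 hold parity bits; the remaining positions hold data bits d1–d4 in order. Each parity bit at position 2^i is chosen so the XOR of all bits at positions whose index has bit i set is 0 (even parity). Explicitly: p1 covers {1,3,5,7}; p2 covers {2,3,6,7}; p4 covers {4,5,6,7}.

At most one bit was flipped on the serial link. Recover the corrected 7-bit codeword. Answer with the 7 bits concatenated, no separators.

s1 (pos 1,3,5,7): 1⊕1⊕1⊕0 = 1
s2 (pos 2,3,6,7): 0⊕1⊕1⊕0 = 0
s4 (pos 4,5,6,7): 0⊕1⊕1⊕0 = 0
Syndrome s4…s1 = 001 → error at position 1.
Flip position 1: 1010110 → 0010110

0010110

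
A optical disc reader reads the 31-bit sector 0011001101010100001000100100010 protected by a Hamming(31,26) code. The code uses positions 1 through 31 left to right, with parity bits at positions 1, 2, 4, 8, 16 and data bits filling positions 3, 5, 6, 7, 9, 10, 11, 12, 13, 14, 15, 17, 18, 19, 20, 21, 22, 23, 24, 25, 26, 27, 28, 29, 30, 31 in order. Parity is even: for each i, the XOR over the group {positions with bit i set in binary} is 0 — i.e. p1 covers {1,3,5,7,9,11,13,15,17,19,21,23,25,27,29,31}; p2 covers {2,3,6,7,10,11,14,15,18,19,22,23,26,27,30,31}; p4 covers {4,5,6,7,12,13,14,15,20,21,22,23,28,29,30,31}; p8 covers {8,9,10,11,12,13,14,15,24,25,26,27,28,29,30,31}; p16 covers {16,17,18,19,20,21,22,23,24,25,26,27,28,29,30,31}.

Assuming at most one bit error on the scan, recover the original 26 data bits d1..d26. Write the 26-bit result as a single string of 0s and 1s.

s1 (pos 1,3,5,7,9,11,13,15,17,19,21,23,25,27,29,31): 0⊕1⊕0⊕1⊕0⊕0⊕0⊕0⊕0⊕1⊕0⊕1⊕0⊕0⊕0⊕0 = 0
s2 (pos 2,3,6,7,10,11,14,15,18,19,22,23,26,27,30,31): 0⊕1⊕0⊕1⊕1⊕0⊕1⊕0⊕0⊕1⊕0⊕1⊕1⊕0⊕1⊕0 = 0
s4 (pos 4,5,6,7,12,13,14,15,20,21,22,23,28,29,30,31): 1⊕0⊕0⊕1⊕1⊕0⊕1⊕0⊕0⊕0⊕0⊕1⊕0⊕0⊕1⊕0 = 0
s8 (pos 8,9,10,11,12,13,14,15,24,25,26,27,28,29,30,31): 1⊕0⊕1⊕0⊕1⊕0⊕1⊕0⊕0⊕0⊕1⊕0⊕0⊕0⊕1⊕0 = 0
s16 (pos 16,17,18,19,20,21,22,23,24,25,26,27,28,29,30,31): 0⊕0⊕0⊕1⊕0⊕0⊕0⊕1⊕0⊕0⊕1⊕0⊕0⊕0⊕1⊕0 = 0
Syndrome s16…s1 = 00000 → no error.
Read data bits from positions 3,5,6,7,9,10,11,12,13,14,15,17,18,19,20,21,22,23,24,25,26,27,28,29,30,31: 10010101010001000100100010

10010101010001000100100010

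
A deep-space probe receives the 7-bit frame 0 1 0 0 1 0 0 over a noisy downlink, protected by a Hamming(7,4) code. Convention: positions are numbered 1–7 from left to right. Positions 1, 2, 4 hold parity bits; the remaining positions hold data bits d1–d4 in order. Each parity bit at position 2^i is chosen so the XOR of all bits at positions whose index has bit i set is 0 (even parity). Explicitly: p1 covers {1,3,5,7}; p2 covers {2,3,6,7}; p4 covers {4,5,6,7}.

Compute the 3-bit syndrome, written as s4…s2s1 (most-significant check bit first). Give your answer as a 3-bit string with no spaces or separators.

s1 (pos 1,3,5,7): 0⊕0⊕1⊕0 = 1
s2 (pos 2,3,6,7): 1⊕0⊕0⊕0 = 1
s4 (pos 4,5,6,7): 0⊕1⊕0⊕0 = 1
Syndrome s4…s1 = 111 → error at position 7.

111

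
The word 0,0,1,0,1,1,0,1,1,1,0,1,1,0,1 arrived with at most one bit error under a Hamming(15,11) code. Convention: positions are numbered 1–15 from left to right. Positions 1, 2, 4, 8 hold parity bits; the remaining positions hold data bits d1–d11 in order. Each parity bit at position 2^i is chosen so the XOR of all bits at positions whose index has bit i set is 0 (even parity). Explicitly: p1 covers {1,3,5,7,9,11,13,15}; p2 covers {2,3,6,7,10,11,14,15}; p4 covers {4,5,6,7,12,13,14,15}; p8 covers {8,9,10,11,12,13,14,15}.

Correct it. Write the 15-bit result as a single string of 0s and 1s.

001001011101101

s1 (pos 1,3,5,7,9,11,13,15): 0⊕1⊕1⊕0⊕1⊕0⊕1⊕1 = 1
s2 (pos 2,3,6,7,10,11,14,15): 0⊕1⊕1⊕0⊕1⊕0⊕0⊕1 = 0
s4 (pos 4,5,6,7,12,13,14,15): 0⊕1⊕1⊕0⊕1⊕1⊕0⊕1 = 1
s8 (pos 8,9,10,11,12,13,14,15): 1⊕1⊕1⊕0⊕1⊕1⊕0⊕1 = 0
Syndrome s8…s1 = 0101 → error at position 5.
Flip position 5: 001011011101101 → 001001011101101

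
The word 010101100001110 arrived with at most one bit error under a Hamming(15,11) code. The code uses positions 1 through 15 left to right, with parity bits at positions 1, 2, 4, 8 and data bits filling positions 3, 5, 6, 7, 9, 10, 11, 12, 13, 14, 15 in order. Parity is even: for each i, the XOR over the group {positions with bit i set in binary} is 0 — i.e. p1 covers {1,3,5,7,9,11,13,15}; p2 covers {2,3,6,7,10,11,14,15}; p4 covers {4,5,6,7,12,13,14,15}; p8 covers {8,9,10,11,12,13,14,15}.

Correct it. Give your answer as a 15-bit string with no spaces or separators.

s1 (pos 1,3,5,7,9,11,13,15): 0⊕0⊕0⊕1⊕0⊕0⊕1⊕0 = 0
s2 (pos 2,3,6,7,10,11,14,15): 1⊕0⊕1⊕1⊕0⊕0⊕1⊕0 = 0
s4 (pos 4,5,6,7,12,13,14,15): 1⊕0⊕1⊕1⊕1⊕1⊕1⊕0 = 0
s8 (pos 8,9,10,11,12,13,14,15): 0⊕0⊕0⊕0⊕1⊕1⊕1⊕0 = 1
Syndrome s8…s1 = 1000 → error at position 8.
Flip position 8: 010101100001110 → 010101110001110

010101110001110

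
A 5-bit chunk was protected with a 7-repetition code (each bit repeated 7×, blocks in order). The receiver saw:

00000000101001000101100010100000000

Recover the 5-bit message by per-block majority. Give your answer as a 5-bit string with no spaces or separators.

Block 1 (0000000): 0 ones → 0
Block 2 (0101001): 3 ones → 0
Block 3 (0001011): 3 ones → 0
Block 4 (0001010): 2 ones → 0
Block 5 (0000000): 0 ones → 0

00000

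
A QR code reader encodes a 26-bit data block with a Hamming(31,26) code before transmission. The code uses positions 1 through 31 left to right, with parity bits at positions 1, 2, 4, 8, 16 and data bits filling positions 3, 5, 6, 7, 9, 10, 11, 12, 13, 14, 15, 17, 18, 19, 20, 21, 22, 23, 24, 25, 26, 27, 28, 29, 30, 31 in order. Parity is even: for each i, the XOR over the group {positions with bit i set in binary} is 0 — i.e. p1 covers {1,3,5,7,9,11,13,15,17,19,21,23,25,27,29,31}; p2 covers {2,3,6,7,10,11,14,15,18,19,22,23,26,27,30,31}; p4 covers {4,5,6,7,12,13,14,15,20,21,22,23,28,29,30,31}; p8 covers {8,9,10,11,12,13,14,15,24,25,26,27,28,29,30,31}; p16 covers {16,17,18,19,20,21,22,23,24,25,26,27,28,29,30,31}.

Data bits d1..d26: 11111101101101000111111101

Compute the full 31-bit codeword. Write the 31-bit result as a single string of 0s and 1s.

Place data at non-parity positions: p1 p2 1 p4 1 1 1 p8 1 1 0 1 1 0 1 p16 1 0 1 0 0 0 1 1 1 1 1 1 1 0 1
p1 (pos 1,3,5,7,9,11,13,15,17,19,21,23,25,27,29,31): XOR of data positions = 1⊕1⊕1⊕1⊕0⊕1⊕1⊕1⊕1⊕0⊕1⊕1⊕1⊕1⊕1 = 1
p2 (pos 2,3,6,7,10,11,14,15,18,19,22,23,26,27,30,31): XOR of data positions = 1⊕1⊕1⊕1⊕0⊕0⊕1⊕0⊕1⊕0⊕1⊕1⊕1⊕0⊕1 = 0
p4 (pos 4,5,6,7,12,13,14,15,20,21,22,23,28,29,30,31): XOR of data positions = 1⊕1⊕1⊕1⊕1⊕0⊕1⊕0⊕0⊕0⊕1⊕1⊕1⊕0⊕1 = 0
p8 (pos 8,9,10,11,12,13,14,15,24,25,26,27,28,29,30,31): XOR of data positions = 1⊕1⊕0⊕1⊕1⊕0⊕1⊕1⊕1⊕1⊕1⊕1⊕1⊕0⊕1 = 0
p16 (pos 16,17,18,19,20,21,22,23,24,25,26,27,28,29,30,31): XOR of data positions = 1⊕0⊕1⊕0⊕0⊕0⊕1⊕1⊕1⊕1⊕1⊕1⊕1⊕0⊕1 = 0
Codeword: 1010111011011010101000111111101

1010111011011010101000111111101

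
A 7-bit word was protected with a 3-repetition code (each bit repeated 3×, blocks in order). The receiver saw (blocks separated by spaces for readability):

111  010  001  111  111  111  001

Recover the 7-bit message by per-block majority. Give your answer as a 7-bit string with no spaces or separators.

1001110

Block 1 (111): 3 ones → 1
Block 2 (010): 1 one → 0
Block 3 (001): 1 one → 0
Block 4 (111): 3 ones → 1
Block 5 (111): 3 ones → 1
Block 6 (111): 3 ones → 1
Block 7 (001): 1 one → 0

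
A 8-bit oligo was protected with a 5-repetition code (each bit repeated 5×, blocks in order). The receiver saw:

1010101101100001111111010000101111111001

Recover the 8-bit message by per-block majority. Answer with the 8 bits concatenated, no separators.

Block 1 (10101): 3 ones → 1
Block 2 (01101): 3 ones → 1
Block 3 (10000): 1 one → 0
Block 4 (11111): 5 ones → 1
Block 5 (11010): 3 ones → 1
Block 6 (00010): 1 one → 0
Block 7 (11111): 5 ones → 1
Block 8 (11001): 3 ones → 1

11011011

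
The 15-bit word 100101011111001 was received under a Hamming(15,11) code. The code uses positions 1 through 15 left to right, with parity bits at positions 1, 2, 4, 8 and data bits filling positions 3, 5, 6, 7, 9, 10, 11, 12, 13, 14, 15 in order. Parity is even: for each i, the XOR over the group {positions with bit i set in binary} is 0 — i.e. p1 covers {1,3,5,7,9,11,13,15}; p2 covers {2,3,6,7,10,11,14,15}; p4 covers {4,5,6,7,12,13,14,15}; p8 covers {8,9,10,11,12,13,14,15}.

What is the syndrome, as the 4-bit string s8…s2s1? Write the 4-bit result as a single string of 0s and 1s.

0000

s1 (pos 1,3,5,7,9,11,13,15): 1⊕0⊕0⊕0⊕1⊕1⊕0⊕1 = 0
s2 (pos 2,3,6,7,10,11,14,15): 0⊕0⊕1⊕0⊕1⊕1⊕0⊕1 = 0
s4 (pos 4,5,6,7,12,13,14,15): 1⊕0⊕1⊕0⊕1⊕0⊕0⊕1 = 0
s8 (pos 8,9,10,11,12,13,14,15): 1⊕1⊕1⊕1⊕1⊕0⊕0⊕1 = 0
Syndrome s8…s1 = 0000 → no error.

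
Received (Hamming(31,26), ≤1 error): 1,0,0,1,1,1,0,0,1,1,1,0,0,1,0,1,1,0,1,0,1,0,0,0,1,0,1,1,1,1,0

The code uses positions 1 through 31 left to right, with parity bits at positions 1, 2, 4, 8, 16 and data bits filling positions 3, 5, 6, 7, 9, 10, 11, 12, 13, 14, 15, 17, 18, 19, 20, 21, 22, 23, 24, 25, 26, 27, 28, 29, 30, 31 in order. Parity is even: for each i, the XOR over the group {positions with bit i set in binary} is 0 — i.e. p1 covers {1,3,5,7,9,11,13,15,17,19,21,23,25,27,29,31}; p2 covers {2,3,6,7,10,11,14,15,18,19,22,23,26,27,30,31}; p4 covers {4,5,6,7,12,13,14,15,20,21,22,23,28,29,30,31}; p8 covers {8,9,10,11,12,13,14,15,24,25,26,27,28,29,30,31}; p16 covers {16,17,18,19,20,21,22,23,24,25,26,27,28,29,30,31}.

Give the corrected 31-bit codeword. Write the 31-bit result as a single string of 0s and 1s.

1001110011100101101010001111110

s1 (pos 1,3,5,7,9,11,13,15,17,19,21,23,25,27,29,31): 1⊕0⊕1⊕0⊕1⊕1⊕0⊕0⊕1⊕1⊕1⊕0⊕1⊕1⊕1⊕0 = 0
s2 (pos 2,3,6,7,10,11,14,15,18,19,22,23,26,27,30,31): 0⊕0⊕1⊕0⊕1⊕1⊕1⊕0⊕0⊕1⊕0⊕0⊕0⊕1⊕1⊕0 = 1
s4 (pos 4,5,6,7,12,13,14,15,20,21,22,23,28,29,30,31): 1⊕1⊕1⊕0⊕0⊕0⊕1⊕0⊕0⊕1⊕0⊕0⊕1⊕1⊕1⊕0 = 0
s8 (pos 8,9,10,11,12,13,14,15,24,25,26,27,28,29,30,31): 0⊕1⊕1⊕1⊕0⊕0⊕1⊕0⊕0⊕1⊕0⊕1⊕1⊕1⊕1⊕0 = 1
s16 (pos 16,17,18,19,20,21,22,23,24,25,26,27,28,29,30,31): 1⊕1⊕0⊕1⊕0⊕1⊕0⊕0⊕0⊕1⊕0⊕1⊕1⊕1⊕1⊕0 = 1
Syndrome s16…s1 = 11010 → error at position 26.
Flip position 26: 1001110011100101101010001011110 → 1001110011100101101010001111110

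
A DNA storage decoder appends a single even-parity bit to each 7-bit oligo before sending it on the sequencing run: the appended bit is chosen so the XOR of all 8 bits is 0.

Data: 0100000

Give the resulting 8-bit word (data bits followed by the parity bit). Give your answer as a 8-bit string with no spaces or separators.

XOR of the 7 data bits: 0⊕1⊕0⊕0⊕0⊕0⊕0 = 1
Parity bit = 1 (so all 8 bits XOR to 0).

01000001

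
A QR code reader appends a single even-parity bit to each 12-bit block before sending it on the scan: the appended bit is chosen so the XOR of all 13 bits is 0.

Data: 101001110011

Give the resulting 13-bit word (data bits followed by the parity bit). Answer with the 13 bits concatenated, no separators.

XOR of the 12 data bits: 1⊕0⊕1⊕0⊕0⊕1⊕1⊕1⊕0⊕0⊕1⊕1 = 1
Parity bit = 1 (so all 13 bits XOR to 0).

1010011100111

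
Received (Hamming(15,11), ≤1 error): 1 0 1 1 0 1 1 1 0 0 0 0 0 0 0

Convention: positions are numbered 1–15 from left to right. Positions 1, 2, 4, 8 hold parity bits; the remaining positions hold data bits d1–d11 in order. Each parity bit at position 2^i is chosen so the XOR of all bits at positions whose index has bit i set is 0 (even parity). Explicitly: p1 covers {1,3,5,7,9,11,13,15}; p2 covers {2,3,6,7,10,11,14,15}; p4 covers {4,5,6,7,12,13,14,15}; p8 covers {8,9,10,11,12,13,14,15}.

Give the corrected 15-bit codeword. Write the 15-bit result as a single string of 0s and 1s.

101101110000001

s1 (pos 1,3,5,7,9,11,13,15): 1⊕1⊕0⊕1⊕0⊕0⊕0⊕0 = 1
s2 (pos 2,3,6,7,10,11,14,15): 0⊕1⊕1⊕1⊕0⊕0⊕0⊕0 = 1
s4 (pos 4,5,6,7,12,13,14,15): 1⊕0⊕1⊕1⊕0⊕0⊕0⊕0 = 1
s8 (pos 8,9,10,11,12,13,14,15): 1⊕0⊕0⊕0⊕0⊕0⊕0⊕0 = 1
Syndrome s8…s1 = 1111 → error at position 15.
Flip position 15: 101101110000000 → 101101110000001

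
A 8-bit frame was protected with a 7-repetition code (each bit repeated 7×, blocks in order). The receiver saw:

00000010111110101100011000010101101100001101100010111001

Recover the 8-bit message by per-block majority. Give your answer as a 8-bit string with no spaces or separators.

01001001

Block 1 (0000001): 1 one → 0
Block 2 (0111110): 5 ones → 1
Block 3 (1011000): 3 ones → 0
Block 4 (1100001): 3 ones → 0
Block 5 (0101101): 4 ones → 1
Block 6 (1000011): 3 ones → 0
Block 7 (0110001): 3 ones → 0
Block 8 (0111001): 4 ones → 1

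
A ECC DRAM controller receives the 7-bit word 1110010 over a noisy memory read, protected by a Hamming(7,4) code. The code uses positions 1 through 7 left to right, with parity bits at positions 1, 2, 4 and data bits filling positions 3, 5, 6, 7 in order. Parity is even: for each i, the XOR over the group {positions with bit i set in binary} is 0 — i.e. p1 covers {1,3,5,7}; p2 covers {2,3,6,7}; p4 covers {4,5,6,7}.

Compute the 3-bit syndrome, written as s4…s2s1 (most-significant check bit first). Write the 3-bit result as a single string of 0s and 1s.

s1 (pos 1,3,5,7): 1⊕1⊕0⊕0 = 0
s2 (pos 2,3,6,7): 1⊕1⊕1⊕0 = 1
s4 (pos 4,5,6,7): 0⊕0⊕1⊕0 = 1
Syndrome s4…s1 = 110 → error at position 6.

110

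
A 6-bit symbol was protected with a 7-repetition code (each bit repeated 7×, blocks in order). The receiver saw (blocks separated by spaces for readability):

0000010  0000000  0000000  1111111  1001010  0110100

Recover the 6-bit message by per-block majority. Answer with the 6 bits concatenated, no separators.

Block 1 (0000010): 1 one → 0
Block 2 (0000000): 0 ones → 0
Block 3 (0000000): 0 ones → 0
Block 4 (1111111): 7 ones → 1
Block 5 (1001010): 3 ones → 0
Block 6 (0110100): 3 ones → 0

000100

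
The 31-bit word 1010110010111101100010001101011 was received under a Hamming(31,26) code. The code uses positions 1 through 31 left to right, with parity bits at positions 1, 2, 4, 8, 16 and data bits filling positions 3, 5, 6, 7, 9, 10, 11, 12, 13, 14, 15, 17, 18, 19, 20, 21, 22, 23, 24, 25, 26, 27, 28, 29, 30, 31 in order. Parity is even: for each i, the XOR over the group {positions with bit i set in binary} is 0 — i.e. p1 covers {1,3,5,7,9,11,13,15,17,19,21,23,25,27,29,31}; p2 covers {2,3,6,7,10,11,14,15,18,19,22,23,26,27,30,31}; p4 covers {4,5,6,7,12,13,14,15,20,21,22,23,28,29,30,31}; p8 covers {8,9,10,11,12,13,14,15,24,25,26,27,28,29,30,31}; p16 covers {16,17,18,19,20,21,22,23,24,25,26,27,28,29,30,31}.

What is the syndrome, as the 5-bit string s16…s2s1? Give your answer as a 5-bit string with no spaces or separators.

00110

s1 (pos 1,3,5,7,9,11,13,15,17,19,21,23,25,27,29,31): 1⊕1⊕1⊕0⊕1⊕1⊕1⊕0⊕1⊕0⊕1⊕0⊕1⊕0⊕0⊕1 = 0
s2 (pos 2,3,6,7,10,11,14,15,18,19,22,23,26,27,30,31): 0⊕1⊕1⊕0⊕0⊕1⊕1⊕0⊕0⊕0⊕0⊕0⊕1⊕0⊕1⊕1 = 1
s4 (pos 4,5,6,7,12,13,14,15,20,21,22,23,28,29,30,31): 0⊕1⊕1⊕0⊕1⊕1⊕1⊕0⊕0⊕1⊕0⊕0⊕1⊕0⊕1⊕1 = 1
s8 (pos 8,9,10,11,12,13,14,15,24,25,26,27,28,29,30,31): 0⊕1⊕0⊕1⊕1⊕1⊕1⊕0⊕0⊕1⊕1⊕0⊕1⊕0⊕1⊕1 = 0
s16 (pos 16,17,18,19,20,21,22,23,24,25,26,27,28,29,30,31): 1⊕1⊕0⊕0⊕0⊕1⊕0⊕0⊕0⊕1⊕1⊕0⊕1⊕0⊕1⊕1 = 0
Syndrome s16…s1 = 00110 → error at position 6.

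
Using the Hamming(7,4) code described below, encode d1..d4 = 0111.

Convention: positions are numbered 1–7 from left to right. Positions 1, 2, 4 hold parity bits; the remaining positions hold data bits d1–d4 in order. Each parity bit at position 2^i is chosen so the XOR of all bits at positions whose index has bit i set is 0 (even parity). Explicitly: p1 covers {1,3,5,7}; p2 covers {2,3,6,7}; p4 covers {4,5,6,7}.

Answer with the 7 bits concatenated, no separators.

0001111

Place data at non-parity positions: p1 p2 0 p4 1 1 1
p1 (pos 1,3,5,7): XOR of data positions = 0⊕1⊕1 = 0
p2 (pos 2,3,6,7): XOR of data positions = 0⊕1⊕1 = 0
p4 (pos 4,5,6,7): XOR of data positions = 1⊕1⊕1 = 1
Codeword: 0001111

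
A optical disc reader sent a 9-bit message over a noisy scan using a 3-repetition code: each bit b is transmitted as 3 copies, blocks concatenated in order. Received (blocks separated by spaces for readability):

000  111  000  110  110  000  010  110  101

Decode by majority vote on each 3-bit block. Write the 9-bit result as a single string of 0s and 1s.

Block 1 (000): 0 ones → 0
Block 2 (111): 3 ones → 1
Block 3 (000): 0 ones → 0
Block 4 (110): 2 ones → 1
Block 5 (110): 2 ones → 1
Block 6 (000): 0 ones → 0
Block 7 (010): 1 one → 0
Block 8 (110): 2 ones → 1
Block 9 (101): 2 ones → 1

010110011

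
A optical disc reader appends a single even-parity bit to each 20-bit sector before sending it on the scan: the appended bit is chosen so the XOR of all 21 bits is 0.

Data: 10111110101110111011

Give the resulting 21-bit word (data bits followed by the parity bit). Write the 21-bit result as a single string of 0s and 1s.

101111101011101110111

XOR of the 20 data bits: 1⊕0⊕1⊕1⊕1⊕1⊕1⊕0⊕1⊕0⊕1⊕1⊕1⊕0⊕1⊕1⊕1⊕0⊕1⊕1 = 1
Parity bit = 1 (so all 21 bits XOR to 0).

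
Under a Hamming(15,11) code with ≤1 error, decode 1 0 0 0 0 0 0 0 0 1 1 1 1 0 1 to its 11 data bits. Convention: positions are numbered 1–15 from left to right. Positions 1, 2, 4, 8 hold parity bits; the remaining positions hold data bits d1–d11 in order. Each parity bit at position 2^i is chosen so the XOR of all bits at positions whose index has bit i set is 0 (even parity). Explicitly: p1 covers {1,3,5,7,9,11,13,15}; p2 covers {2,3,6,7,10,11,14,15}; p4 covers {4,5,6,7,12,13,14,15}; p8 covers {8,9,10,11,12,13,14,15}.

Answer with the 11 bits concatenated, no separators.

00000111111

s1 (pos 1,3,5,7,9,11,13,15): 1⊕0⊕0⊕0⊕0⊕1⊕1⊕1 = 0
s2 (pos 2,3,6,7,10,11,14,15): 0⊕0⊕0⊕0⊕1⊕1⊕0⊕1 = 1
s4 (pos 4,5,6,7,12,13,14,15): 0⊕0⊕0⊕0⊕1⊕1⊕0⊕1 = 1
s8 (pos 8,9,10,11,12,13,14,15): 0⊕0⊕1⊕1⊕1⊕1⊕0⊕1 = 1
Syndrome s8…s1 = 1110 → error at position 14.
Flip position 14: 100000000111101 → 100000000111111
Read data bits from positions 3,5,6,7,9,10,11,12,13,14,15: 00000111111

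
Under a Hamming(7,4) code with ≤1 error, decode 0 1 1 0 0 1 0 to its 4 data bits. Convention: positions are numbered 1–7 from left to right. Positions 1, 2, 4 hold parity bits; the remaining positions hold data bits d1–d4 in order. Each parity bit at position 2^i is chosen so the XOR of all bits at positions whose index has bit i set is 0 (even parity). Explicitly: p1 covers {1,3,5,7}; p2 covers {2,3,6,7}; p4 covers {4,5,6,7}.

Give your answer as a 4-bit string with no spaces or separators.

s1 (pos 1,3,5,7): 0⊕1⊕0⊕0 = 1
s2 (pos 2,3,6,7): 1⊕1⊕1⊕0 = 1
s4 (pos 4,5,6,7): 0⊕0⊕1⊕0 = 1
Syndrome s4…s1 = 111 → error at position 7.
Flip position 7: 0110010 → 0110011
Read data bits from positions 3,5,6,7: 1011

1011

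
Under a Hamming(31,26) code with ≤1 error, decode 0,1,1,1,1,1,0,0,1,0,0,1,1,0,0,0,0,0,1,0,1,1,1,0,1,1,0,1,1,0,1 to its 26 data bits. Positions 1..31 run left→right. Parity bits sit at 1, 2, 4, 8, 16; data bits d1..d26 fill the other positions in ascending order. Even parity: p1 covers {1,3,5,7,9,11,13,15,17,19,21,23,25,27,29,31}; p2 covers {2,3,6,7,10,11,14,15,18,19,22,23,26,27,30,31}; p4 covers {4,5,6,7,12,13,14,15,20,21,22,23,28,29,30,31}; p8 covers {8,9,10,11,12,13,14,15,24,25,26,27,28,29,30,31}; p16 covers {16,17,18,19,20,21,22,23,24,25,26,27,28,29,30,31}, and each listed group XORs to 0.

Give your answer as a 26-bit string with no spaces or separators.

s1 (pos 1,3,5,7,9,11,13,15,17,19,21,23,25,27,29,31): 0⊕1⊕1⊕0⊕1⊕0⊕1⊕0⊕0⊕1⊕1⊕1⊕1⊕0⊕1⊕1 = 0
s2 (pos 2,3,6,7,10,11,14,15,18,19,22,23,26,27,30,31): 1⊕1⊕1⊕0⊕0⊕0⊕0⊕0⊕0⊕1⊕1⊕1⊕1⊕0⊕0⊕1 = 0
s4 (pos 4,5,6,7,12,13,14,15,20,21,22,23,28,29,30,31): 1⊕1⊕1⊕0⊕1⊕1⊕0⊕0⊕0⊕1⊕1⊕1⊕1⊕1⊕0⊕1 = 1
s8 (pos 8,9,10,11,12,13,14,15,24,25,26,27,28,29,30,31): 0⊕1⊕0⊕0⊕1⊕1⊕0⊕0⊕0⊕1⊕1⊕0⊕1⊕1⊕0⊕1 = 0
s16 (pos 16,17,18,19,20,21,22,23,24,25,26,27,28,29,30,31): 0⊕0⊕0⊕1⊕0⊕1⊕1⊕1⊕0⊕1⊕1⊕0⊕1⊕1⊕0⊕1 = 1
Syndrome s16…s1 = 10100 → error at position 20.
Flip position 20: 0111110010011000001011101101101 → 0111110010011000001111101101101
Read data bits from positions 3,5,6,7,9,10,11,12,13,14,15,17,18,19,20,21,22,23,24,25,26,27,28,29,30,31: 11101001100001111101101101

11101001100001111101101101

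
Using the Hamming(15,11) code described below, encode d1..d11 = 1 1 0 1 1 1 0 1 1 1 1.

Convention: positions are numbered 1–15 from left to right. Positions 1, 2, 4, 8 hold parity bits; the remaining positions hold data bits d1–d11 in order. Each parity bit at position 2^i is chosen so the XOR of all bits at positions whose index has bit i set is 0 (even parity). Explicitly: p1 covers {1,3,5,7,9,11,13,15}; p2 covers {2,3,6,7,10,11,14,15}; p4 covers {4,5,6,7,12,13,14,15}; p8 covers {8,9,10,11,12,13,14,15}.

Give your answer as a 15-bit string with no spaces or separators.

Place data at non-parity positions: p1 p2 1 p4 1 0 1 p8 1 1 0 1 1 1 1
p1 (pos 1,3,5,7,9,11,13,15): XOR of data positions = 1⊕1⊕1⊕1⊕0⊕1⊕1 = 0
p2 (pos 2,3,6,7,10,11,14,15): XOR of data positions = 1⊕0⊕1⊕1⊕0⊕1⊕1 = 1
p4 (pos 4,5,6,7,12,13,14,15): XOR of data positions = 1⊕0⊕1⊕1⊕1⊕1⊕1 = 0
p8 (pos 8,9,10,11,12,13,14,15): XOR of data positions = 1⊕1⊕0⊕1⊕1⊕1⊕1 = 0
Codeword: 011010101101111

011010101101111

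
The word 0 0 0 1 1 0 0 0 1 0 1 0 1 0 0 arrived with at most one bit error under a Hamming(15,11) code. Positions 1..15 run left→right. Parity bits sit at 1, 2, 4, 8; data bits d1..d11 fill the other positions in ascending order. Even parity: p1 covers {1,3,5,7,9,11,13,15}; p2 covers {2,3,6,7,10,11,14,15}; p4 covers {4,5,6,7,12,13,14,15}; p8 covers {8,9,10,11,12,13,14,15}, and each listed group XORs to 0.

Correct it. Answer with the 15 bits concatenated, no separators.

s1 (pos 1,3,5,7,9,11,13,15): 0⊕0⊕1⊕0⊕1⊕1⊕1⊕0 = 0
s2 (pos 2,3,6,7,10,11,14,15): 0⊕0⊕0⊕0⊕0⊕1⊕0⊕0 = 1
s4 (pos 4,5,6,7,12,13,14,15): 1⊕1⊕0⊕0⊕0⊕1⊕0⊕0 = 1
s8 (pos 8,9,10,11,12,13,14,15): 0⊕1⊕0⊕1⊕0⊕1⊕0⊕0 = 1
Syndrome s8…s1 = 1110 → error at position 14.
Flip position 14: 000110001010100 → 000110001010110

000110001010110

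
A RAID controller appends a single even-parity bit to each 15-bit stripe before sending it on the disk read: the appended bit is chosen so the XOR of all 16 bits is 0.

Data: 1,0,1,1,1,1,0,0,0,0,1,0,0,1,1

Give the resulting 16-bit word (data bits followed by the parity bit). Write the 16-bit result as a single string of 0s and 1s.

1011110000100110

XOR of the 15 data bits: 1⊕0⊕1⊕1⊕1⊕1⊕0⊕0⊕0⊕0⊕1⊕0⊕0⊕1⊕1 = 0
Parity bit = 0 (so all 16 bits XOR to 0).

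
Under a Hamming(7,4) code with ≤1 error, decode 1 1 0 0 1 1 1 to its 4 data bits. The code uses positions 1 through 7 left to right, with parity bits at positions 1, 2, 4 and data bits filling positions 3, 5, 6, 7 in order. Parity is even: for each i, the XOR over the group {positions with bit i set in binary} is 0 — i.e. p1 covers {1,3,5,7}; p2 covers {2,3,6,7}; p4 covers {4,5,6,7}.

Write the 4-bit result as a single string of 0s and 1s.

s1 (pos 1,3,5,7): 1⊕0⊕1⊕1 = 1
s2 (pos 2,3,6,7): 1⊕0⊕1⊕1 = 1
s4 (pos 4,5,6,7): 0⊕1⊕1⊕1 = 1
Syndrome s4…s1 = 111 → error at position 7.
Flip position 7: 1100111 → 1100110
Read data bits from positions 3,5,6,7: 0110

0110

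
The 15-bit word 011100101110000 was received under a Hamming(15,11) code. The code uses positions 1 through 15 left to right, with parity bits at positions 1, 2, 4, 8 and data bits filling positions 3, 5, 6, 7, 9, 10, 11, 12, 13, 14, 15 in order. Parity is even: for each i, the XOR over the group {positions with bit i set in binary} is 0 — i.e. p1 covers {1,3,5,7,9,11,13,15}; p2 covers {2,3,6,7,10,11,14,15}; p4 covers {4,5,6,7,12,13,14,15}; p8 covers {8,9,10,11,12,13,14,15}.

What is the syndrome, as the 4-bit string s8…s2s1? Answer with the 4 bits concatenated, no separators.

s1 (pos 1,3,5,7,9,11,13,15): 0⊕1⊕0⊕1⊕1⊕1⊕0⊕0 = 0
s2 (pos 2,3,6,7,10,11,14,15): 1⊕1⊕0⊕1⊕1⊕1⊕0⊕0 = 1
s4 (pos 4,5,6,7,12,13,14,15): 1⊕0⊕0⊕1⊕0⊕0⊕0⊕0 = 0
s8 (pos 8,9,10,11,12,13,14,15): 0⊕1⊕1⊕1⊕0⊕0⊕0⊕0 = 1
Syndrome s8…s1 = 1010 → error at position 10.

1010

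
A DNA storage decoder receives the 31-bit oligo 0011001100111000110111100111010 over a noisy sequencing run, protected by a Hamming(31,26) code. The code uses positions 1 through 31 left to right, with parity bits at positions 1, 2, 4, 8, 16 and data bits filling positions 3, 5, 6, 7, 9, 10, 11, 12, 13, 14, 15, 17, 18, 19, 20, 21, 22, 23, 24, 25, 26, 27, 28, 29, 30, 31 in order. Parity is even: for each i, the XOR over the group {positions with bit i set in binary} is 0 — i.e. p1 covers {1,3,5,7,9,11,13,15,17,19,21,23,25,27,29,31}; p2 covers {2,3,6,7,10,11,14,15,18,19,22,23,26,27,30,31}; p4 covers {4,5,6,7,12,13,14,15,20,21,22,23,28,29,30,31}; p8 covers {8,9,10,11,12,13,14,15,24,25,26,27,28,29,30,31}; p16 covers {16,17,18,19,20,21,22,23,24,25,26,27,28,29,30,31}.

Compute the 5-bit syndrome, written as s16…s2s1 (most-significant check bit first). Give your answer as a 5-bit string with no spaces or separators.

00010

s1 (pos 1,3,5,7,9,11,13,15,17,19,21,23,25,27,29,31): 0⊕1⊕0⊕1⊕0⊕1⊕1⊕0⊕1⊕0⊕1⊕1⊕0⊕1⊕0⊕0 = 0
s2 (pos 2,3,6,7,10,11,14,15,18,19,22,23,26,27,30,31): 0⊕1⊕0⊕1⊕0⊕1⊕0⊕0⊕1⊕0⊕1⊕1⊕1⊕1⊕1⊕0 = 1
s4 (pos 4,5,6,7,12,13,14,15,20,21,22,23,28,29,30,31): 1⊕0⊕0⊕1⊕1⊕1⊕0⊕0⊕1⊕1⊕1⊕1⊕1⊕0⊕1⊕0 = 0
s8 (pos 8,9,10,11,12,13,14,15,24,25,26,27,28,29,30,31): 1⊕0⊕0⊕1⊕1⊕1⊕0⊕0⊕0⊕0⊕1⊕1⊕1⊕0⊕1⊕0 = 0
s16 (pos 16,17,18,19,20,21,22,23,24,25,26,27,28,29,30,31): 0⊕1⊕1⊕0⊕1⊕1⊕1⊕1⊕0⊕0⊕1⊕1⊕1⊕0⊕1⊕0 = 0
Syndrome s16…s1 = 00010 → error at position 2.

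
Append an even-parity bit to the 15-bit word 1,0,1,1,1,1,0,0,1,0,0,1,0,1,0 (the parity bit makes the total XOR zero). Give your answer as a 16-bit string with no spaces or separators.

1011110010010100

XOR of the 15 data bits: 1⊕0⊕1⊕1⊕1⊕1⊕0⊕0⊕1⊕0⊕0⊕1⊕0⊕1⊕0 = 0
Parity bit = 0 (so all 16 bits XOR to 0).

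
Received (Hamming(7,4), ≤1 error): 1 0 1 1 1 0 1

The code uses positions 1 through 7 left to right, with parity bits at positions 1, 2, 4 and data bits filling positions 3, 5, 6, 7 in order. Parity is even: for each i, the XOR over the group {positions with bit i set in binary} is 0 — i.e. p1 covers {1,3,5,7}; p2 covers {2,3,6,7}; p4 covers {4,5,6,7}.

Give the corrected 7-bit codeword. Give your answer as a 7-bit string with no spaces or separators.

s1 (pos 1,3,5,7): 1⊕1⊕1⊕1 = 0
s2 (pos 2,3,6,7): 0⊕1⊕0⊕1 = 0
s4 (pos 4,5,6,7): 1⊕1⊕0⊕1 = 1
Syndrome s4…s1 = 100 → error at position 4.
Flip position 4: 1011101 → 1010101

1010101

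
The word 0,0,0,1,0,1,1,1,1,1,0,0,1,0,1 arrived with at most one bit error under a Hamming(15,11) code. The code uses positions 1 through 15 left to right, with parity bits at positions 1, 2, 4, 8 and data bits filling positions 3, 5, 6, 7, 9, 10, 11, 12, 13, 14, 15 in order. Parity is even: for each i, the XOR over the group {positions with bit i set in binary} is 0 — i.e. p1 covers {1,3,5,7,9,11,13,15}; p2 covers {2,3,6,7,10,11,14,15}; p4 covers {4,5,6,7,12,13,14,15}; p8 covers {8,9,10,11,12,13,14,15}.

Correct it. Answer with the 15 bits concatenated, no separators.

s1 (pos 1,3,5,7,9,11,13,15): 0⊕0⊕0⊕1⊕1⊕0⊕1⊕1 = 0
s2 (pos 2,3,6,7,10,11,14,15): 0⊕0⊕1⊕1⊕1⊕0⊕0⊕1 = 0
s4 (pos 4,5,6,7,12,13,14,15): 1⊕0⊕1⊕1⊕0⊕1⊕0⊕1 = 1
s8 (pos 8,9,10,11,12,13,14,15): 1⊕1⊕1⊕0⊕0⊕1⊕0⊕1 = 1
Syndrome s8…s1 = 1100 → error at position 12.
Flip position 12: 000101111100101 → 000101111101101

000101111101101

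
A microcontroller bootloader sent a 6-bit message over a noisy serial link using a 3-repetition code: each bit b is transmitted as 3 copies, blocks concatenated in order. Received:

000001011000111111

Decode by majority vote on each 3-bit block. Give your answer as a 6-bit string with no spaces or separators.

Block 1 (000): 0 ones → 0
Block 2 (001): 1 one → 0
Block 3 (011): 2 ones → 1
Block 4 (000): 0 ones → 0
Block 5 (111): 3 ones → 1
Block 6 (111): 3 ones → 1

001011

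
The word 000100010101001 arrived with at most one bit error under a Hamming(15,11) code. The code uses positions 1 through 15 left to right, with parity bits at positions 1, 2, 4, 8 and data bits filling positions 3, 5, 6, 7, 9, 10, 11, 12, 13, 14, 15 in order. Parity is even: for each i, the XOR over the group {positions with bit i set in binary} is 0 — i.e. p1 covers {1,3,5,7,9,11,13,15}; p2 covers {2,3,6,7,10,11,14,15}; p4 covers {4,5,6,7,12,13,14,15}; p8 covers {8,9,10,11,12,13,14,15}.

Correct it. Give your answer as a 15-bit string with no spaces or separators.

s1 (pos 1,3,5,7,9,11,13,15): 0⊕0⊕0⊕0⊕0⊕0⊕0⊕1 = 1
s2 (pos 2,3,6,7,10,11,14,15): 0⊕0⊕0⊕0⊕1⊕0⊕0⊕1 = 0
s4 (pos 4,5,6,7,12,13,14,15): 1⊕0⊕0⊕0⊕1⊕0⊕0⊕1 = 1
s8 (pos 8,9,10,11,12,13,14,15): 1⊕0⊕1⊕0⊕1⊕0⊕0⊕1 = 0
Syndrome s8…s1 = 0101 → error at position 5.
Flip position 5: 000100010101001 → 000110010101001

000110010101001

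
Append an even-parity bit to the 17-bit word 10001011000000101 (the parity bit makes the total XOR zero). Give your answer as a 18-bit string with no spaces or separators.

100010110000001010

XOR of the 17 data bits: 1⊕0⊕0⊕0⊕1⊕0⊕1⊕1⊕0⊕0⊕0⊕0⊕0⊕0⊕1⊕0⊕1 = 0
Parity bit = 0 (so all 18 bits XOR to 0).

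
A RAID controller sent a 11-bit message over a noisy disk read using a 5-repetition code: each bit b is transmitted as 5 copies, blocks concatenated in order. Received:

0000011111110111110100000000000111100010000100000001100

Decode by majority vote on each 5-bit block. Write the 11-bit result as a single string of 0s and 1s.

01110010000

Block 1 (00000): 0 ones → 0
Block 2 (11111): 5 ones → 1
Block 3 (11011): 4 ones → 1
Block 4 (11101): 4 ones → 1
Block 5 (00000): 0 ones → 0
Block 6 (00000): 0 ones → 0
Block 7 (01111): 4 ones → 1
Block 8 (00010): 1 one → 0
Block 9 (00010): 1 one → 0
Block 10 (00000): 0 ones → 0
Block 11 (01100): 2 ones → 0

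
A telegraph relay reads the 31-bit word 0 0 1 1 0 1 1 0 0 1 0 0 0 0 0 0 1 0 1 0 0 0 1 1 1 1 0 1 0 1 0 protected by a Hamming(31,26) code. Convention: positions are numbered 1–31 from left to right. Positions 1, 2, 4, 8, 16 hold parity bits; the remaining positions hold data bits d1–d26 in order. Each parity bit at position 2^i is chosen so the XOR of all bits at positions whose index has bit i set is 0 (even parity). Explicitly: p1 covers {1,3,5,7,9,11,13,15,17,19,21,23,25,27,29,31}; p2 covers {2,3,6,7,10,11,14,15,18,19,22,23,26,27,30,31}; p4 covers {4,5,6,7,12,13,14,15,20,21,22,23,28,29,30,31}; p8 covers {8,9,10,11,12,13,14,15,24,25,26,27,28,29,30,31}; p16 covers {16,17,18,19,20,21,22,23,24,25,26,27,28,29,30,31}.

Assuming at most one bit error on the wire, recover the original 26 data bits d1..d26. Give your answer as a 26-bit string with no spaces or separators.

s1 (pos 1,3,5,7,9,11,13,15,17,19,21,23,25,27,29,31): 0⊕1⊕0⊕1⊕0⊕0⊕0⊕0⊕1⊕1⊕0⊕1⊕1⊕0⊕0⊕0 = 0
s2 (pos 2,3,6,7,10,11,14,15,18,19,22,23,26,27,30,31): 0⊕1⊕1⊕1⊕1⊕0⊕0⊕0⊕0⊕1⊕0⊕1⊕1⊕0⊕1⊕0 = 0
s4 (pos 4,5,6,7,12,13,14,15,20,21,22,23,28,29,30,31): 1⊕0⊕1⊕1⊕0⊕0⊕0⊕0⊕0⊕0⊕0⊕1⊕1⊕0⊕1⊕0 = 0
s8 (pos 8,9,10,11,12,13,14,15,24,25,26,27,28,29,30,31): 0⊕0⊕1⊕0⊕0⊕0⊕0⊕0⊕1⊕1⊕1⊕0⊕1⊕0⊕1⊕0 = 0
s16 (pos 16,17,18,19,20,21,22,23,24,25,26,27,28,29,30,31): 0⊕1⊕0⊕1⊕0⊕0⊕0⊕1⊕1⊕1⊕1⊕0⊕1⊕0⊕1⊕0 = 0
Syndrome s16…s1 = 00000 → no error.
Read data bits from positions 3,5,6,7,9,10,11,12,13,14,15,17,18,19,20,21,22,23,24,25,26,27,28,29,30,31: 10110100000101000111101010

10110100000101000111101010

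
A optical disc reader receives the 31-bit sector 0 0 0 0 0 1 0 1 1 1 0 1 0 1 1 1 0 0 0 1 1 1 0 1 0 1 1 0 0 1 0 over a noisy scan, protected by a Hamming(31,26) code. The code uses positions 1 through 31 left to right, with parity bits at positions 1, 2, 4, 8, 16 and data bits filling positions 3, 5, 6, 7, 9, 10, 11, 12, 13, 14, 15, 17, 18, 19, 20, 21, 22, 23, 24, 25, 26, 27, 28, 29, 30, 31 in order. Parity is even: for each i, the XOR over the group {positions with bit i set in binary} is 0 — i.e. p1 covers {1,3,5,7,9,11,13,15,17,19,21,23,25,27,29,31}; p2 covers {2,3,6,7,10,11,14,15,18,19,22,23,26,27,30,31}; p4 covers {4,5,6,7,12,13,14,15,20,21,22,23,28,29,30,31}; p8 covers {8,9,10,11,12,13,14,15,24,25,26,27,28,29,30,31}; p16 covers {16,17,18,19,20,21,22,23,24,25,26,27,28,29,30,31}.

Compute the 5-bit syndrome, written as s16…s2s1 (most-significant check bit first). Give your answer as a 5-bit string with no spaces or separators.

00000

s1 (pos 1,3,5,7,9,11,13,15,17,19,21,23,25,27,29,31): 0⊕0⊕0⊕0⊕1⊕0⊕0⊕1⊕0⊕0⊕1⊕0⊕0⊕1⊕0⊕0 = 0
s2 (pos 2,3,6,7,10,11,14,15,18,19,22,23,26,27,30,31): 0⊕0⊕1⊕0⊕1⊕0⊕1⊕1⊕0⊕0⊕1⊕0⊕1⊕1⊕1⊕0 = 0
s4 (pos 4,5,6,7,12,13,14,15,20,21,22,23,28,29,30,31): 0⊕0⊕1⊕0⊕1⊕0⊕1⊕1⊕1⊕1⊕1⊕0⊕0⊕0⊕1⊕0 = 0
s8 (pos 8,9,10,11,12,13,14,15,24,25,26,27,28,29,30,31): 1⊕1⊕1⊕0⊕1⊕0⊕1⊕1⊕1⊕0⊕1⊕1⊕0⊕0⊕1⊕0 = 0
s16 (pos 16,17,18,19,20,21,22,23,24,25,26,27,28,29,30,31): 1⊕0⊕0⊕0⊕1⊕1⊕1⊕0⊕1⊕0⊕1⊕1⊕0⊕0⊕1⊕0 = 0
Syndrome s16…s1 = 00000 → no error.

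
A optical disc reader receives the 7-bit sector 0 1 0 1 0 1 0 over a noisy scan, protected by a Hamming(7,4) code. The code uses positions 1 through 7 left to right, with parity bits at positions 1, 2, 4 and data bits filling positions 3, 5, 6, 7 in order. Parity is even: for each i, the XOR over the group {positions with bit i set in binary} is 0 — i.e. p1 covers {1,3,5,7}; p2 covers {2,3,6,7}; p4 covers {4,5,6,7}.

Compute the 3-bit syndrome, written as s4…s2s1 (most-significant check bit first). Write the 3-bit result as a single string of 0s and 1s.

s1 (pos 1,3,5,7): 0⊕0⊕0⊕0 = 0
s2 (pos 2,3,6,7): 1⊕0⊕1⊕0 = 0
s4 (pos 4,5,6,7): 1⊕0⊕1⊕0 = 0
Syndrome s4…s1 = 000 → no error.

000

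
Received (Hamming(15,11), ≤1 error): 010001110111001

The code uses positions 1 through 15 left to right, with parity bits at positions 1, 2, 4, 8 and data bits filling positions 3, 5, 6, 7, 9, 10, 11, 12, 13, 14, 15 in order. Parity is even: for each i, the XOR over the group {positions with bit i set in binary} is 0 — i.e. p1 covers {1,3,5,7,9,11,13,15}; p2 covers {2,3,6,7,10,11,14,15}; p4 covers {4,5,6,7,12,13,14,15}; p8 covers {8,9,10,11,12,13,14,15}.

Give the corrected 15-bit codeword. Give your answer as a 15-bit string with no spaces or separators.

010001111111001

s1 (pos 1,3,5,7,9,11,13,15): 0⊕0⊕0⊕1⊕0⊕1⊕0⊕1 = 1
s2 (pos 2,3,6,7,10,11,14,15): 1⊕0⊕1⊕1⊕1⊕1⊕0⊕1 = 0
s4 (pos 4,5,6,7,12,13,14,15): 0⊕0⊕1⊕1⊕1⊕0⊕0⊕1 = 0
s8 (pos 8,9,10,11,12,13,14,15): 1⊕0⊕1⊕1⊕1⊕0⊕0⊕1 = 1
Syndrome s8…s1 = 1001 → error at position 9.
Flip position 9: 010001110111001 → 010001111111001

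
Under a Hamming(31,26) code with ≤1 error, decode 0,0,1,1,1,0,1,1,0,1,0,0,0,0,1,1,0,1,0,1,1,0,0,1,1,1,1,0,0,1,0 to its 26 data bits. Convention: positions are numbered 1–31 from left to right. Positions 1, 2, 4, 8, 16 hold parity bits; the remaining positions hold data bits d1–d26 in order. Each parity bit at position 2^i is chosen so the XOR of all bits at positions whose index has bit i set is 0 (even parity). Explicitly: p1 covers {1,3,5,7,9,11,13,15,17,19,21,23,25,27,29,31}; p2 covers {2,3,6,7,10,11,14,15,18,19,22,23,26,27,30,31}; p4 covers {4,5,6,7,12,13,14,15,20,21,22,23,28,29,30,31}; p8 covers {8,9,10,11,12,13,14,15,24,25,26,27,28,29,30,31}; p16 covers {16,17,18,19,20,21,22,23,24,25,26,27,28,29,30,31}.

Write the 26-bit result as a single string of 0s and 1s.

s1 (pos 1,3,5,7,9,11,13,15,17,19,21,23,25,27,29,31): 0⊕1⊕1⊕1⊕0⊕0⊕0⊕1⊕0⊕0⊕1⊕0⊕1⊕1⊕0⊕0 = 1
s2 (pos 2,3,6,7,10,11,14,15,18,19,22,23,26,27,30,31): 0⊕1⊕0⊕1⊕1⊕0⊕0⊕1⊕1⊕0⊕0⊕0⊕1⊕1⊕1⊕0 = 0
s4 (pos 4,5,6,7,12,13,14,15,20,21,22,23,28,29,30,31): 1⊕1⊕0⊕1⊕0⊕0⊕0⊕1⊕1⊕1⊕0⊕0⊕0⊕0⊕1⊕0 = 1
s8 (pos 8,9,10,11,12,13,14,15,24,25,26,27,28,29,30,31): 1⊕0⊕1⊕0⊕0⊕0⊕0⊕1⊕1⊕1⊕1⊕1⊕0⊕0⊕1⊕0 = 0
s16 (pos 16,17,18,19,20,21,22,23,24,25,26,27,28,29,30,31): 1⊕0⊕1⊕0⊕1⊕1⊕0⊕0⊕1⊕1⊕1⊕1⊕0⊕0⊕1⊕0 = 1
Syndrome s16…s1 = 10101 → error at position 21.
Flip position 21: 0011101101000011010110011110010 → 0011101101000011010100011110010
Read data bits from positions 3,5,6,7,9,10,11,12,13,14,15,17,18,19,20,21,22,23,24,25,26,27,28,29,30,31: 11010100001010100011110010

11010100001010100011110010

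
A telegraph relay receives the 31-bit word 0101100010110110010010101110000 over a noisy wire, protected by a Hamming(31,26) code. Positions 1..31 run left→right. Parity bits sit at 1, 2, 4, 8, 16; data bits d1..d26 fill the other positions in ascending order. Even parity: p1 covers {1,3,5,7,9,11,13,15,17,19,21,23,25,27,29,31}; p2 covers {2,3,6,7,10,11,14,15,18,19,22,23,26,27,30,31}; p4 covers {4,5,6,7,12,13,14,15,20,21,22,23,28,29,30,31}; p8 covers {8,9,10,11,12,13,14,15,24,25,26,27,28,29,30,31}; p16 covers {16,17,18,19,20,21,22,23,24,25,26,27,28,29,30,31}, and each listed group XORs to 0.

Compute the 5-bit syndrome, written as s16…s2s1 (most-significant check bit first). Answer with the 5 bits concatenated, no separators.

00100

s1 (pos 1,3,5,7,9,11,13,15,17,19,21,23,25,27,29,31): 0⊕0⊕1⊕0⊕1⊕1⊕0⊕1⊕0⊕0⊕1⊕1⊕1⊕1⊕0⊕0 = 0
s2 (pos 2,3,6,7,10,11,14,15,18,19,22,23,26,27,30,31): 1⊕0⊕0⊕0⊕0⊕1⊕1⊕1⊕1⊕0⊕0⊕1⊕1⊕1⊕0⊕0 = 0
s4 (pos 4,5,6,7,12,13,14,15,20,21,22,23,28,29,30,31): 1⊕1⊕0⊕0⊕1⊕0⊕1⊕1⊕0⊕1⊕0⊕1⊕0⊕0⊕0⊕0 = 1
s8 (pos 8,9,10,11,12,13,14,15,24,25,26,27,28,29,30,31): 0⊕1⊕0⊕1⊕1⊕0⊕1⊕1⊕0⊕1⊕1⊕1⊕0⊕0⊕0⊕0 = 0
s16 (pos 16,17,18,19,20,21,22,23,24,25,26,27,28,29,30,31): 0⊕0⊕1⊕0⊕0⊕1⊕0⊕1⊕0⊕1⊕1⊕1⊕0⊕0⊕0⊕0 = 0
Syndrome s16…s1 = 00100 → error at position 4.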